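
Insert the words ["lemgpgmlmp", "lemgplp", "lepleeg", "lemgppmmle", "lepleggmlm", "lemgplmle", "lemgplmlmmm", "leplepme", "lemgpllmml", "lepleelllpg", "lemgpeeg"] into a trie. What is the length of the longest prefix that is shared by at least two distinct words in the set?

The deepest shared node is where two words last agree before diverging.
"lemgplmle" and "lemgplmlmmm" agree on "lemgplml" (8 characters) before diverging; nothing deeper is shared.
Longest shared-prefix length: 8

8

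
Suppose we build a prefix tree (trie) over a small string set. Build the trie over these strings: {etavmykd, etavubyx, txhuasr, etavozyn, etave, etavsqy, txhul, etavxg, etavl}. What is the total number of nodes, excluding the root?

31

For each word, the new-node count is its length minus the longest prefix already in the trie:
  "etavmykd" → 8 new (e, t, a, v, m, y, k, d)
  "etavubyx" → prefix "etav" already present; 4 new (u, b, y, x)
  "txhuasr" → 7 new (t, x, h, u, a, s, r)
  "etavozyn" → prefix "etav" already present; 4 new (o, z, y, n)
  "etave" → prefix "etav" already present; 1 new (e)
  "etavsqy" → prefix "etav" already present; 3 new (s, q, y)
  "txhul" → prefix "txhu" already present; 1 new (l)
  "etavxg" → prefix "etav" already present; 2 new (x, g)
  "etavl" → prefix "etav" already present; 1 new (l)
Total nodes = 8 + 4 + 7 + 4 + 1 + 3 + 1 + 2 + 1 = 31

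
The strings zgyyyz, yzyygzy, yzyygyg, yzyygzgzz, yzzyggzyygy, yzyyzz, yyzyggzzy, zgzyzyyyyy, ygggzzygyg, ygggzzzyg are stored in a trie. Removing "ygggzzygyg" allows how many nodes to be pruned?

Walk "ygggzzygyg" from the leaf back toward the root, removing each node that no remaining word uses.
The suffix "ygyg" (4 nodes) is used only by "ygggzzygyg"; the node for "ygggzz" still has the child "z", so pruning stops there.
Nodes removed: 4

4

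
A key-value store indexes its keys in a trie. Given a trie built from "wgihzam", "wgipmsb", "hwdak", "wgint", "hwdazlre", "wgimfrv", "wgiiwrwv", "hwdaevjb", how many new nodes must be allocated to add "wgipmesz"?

3

"wgipm" is already a path in the trie; the remaining "esz" must be added.
New nodes needed: |"wgipmesz"| − 5 = 8 − 5 = 3.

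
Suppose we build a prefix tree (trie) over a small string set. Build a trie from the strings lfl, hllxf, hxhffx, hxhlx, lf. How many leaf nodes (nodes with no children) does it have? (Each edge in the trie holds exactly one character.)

4

Leaves are exactly the stored words that no other stored word extends.
Those words: "hllxf", "hxhffx", "hxhlx", "lfl"
Leaf count: 4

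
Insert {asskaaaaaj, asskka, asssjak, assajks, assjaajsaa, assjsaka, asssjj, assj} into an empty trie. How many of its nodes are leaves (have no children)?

Leaves are exactly the stored words that no other stored word extends.
Those words: "assajks", "assjaajsaa", "assjsaka", "asskaaaaaj", "asskka", "asssjak", "asssjj"
Leaf count: 7

7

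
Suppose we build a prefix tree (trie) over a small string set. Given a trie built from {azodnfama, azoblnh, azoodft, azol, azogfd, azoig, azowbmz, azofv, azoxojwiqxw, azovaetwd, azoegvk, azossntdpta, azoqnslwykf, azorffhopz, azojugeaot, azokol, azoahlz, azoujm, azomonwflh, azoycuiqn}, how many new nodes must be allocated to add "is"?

Nothing in the trie begins with "i"; the whole of "is" is new.
2 − 0 = 2 new nodes.

2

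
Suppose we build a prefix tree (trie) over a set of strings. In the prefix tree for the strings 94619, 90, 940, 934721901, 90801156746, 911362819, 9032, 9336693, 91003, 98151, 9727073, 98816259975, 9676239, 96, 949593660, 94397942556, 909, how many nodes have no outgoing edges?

15

Leaves are exactly the stored words that no other stored word extends.
Those words: "9032", "90801156746", "909", "91003", "911362819", "9336693", "934721901", "940", "94397942556", "94619", "949593660", "9676239", "9727073", "98151", "98816259975"
Leaf count: 15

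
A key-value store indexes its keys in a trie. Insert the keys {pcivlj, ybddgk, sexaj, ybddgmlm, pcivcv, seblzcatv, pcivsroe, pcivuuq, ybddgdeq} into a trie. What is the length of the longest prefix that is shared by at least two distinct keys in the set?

5

Look for the deepest trie node that still has at least two words in its subtree.
e.g. "ybddgdeq" and "ybddgk" share the prefix "ybddg" of length 5; no pair shares a longer one.
Longest shared-prefix length: 5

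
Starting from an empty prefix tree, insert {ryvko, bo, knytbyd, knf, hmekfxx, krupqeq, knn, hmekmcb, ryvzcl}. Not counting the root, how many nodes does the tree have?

Insert word by word; a character creates a node only if that edge doesn't already exist:
  "ryvko" → 5 new (r, y, v, k, o)
  "bo" → 2 new (b, o)
  "knytbyd" → 7 new (k, n, y, t, b, y, d)
  "knf" → prefix "kn" already present; 1 new (f)
  "hmekfxx" → 7 new (h, m, e, k, f, x, x)
  "krupqeq" → prefix "k" already present; 6 new (r, u, p, q, e, q)
  "knn" → prefix "kn" already present; 1 new (n)
  "hmekmcb" → prefix "hmek" already present; 3 new (m, c, b)
  "ryvzcl" → prefix "ryv" already present; 3 new (z, c, l)
Total nodes = 5 + 2 + 7 + 1 + 7 + 6 + 1 + 3 + 3 = 35

35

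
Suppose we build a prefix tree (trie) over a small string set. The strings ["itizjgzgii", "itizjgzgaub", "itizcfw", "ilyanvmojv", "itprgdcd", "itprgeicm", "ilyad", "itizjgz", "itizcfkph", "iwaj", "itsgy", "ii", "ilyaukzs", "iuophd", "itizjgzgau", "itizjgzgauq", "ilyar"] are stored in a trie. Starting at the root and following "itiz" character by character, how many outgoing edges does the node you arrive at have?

2

Follow the path "itiz" to its node, then look at its outgoing edges.
Distinct next characters after "itiz": c, j.
That node has 2 child edges.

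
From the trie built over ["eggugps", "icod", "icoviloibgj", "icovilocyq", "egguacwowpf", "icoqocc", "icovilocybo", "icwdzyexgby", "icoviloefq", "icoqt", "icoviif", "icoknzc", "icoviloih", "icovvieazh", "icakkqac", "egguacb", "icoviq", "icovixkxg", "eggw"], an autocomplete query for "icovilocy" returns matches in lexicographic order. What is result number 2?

icovilocyq

DFS of the "icovilocy" subtree visits, in order: "icovilocybo", "icovilocyq"
The 2nd is icovilocyq.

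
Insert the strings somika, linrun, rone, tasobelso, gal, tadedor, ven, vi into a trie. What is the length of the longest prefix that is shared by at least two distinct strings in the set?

2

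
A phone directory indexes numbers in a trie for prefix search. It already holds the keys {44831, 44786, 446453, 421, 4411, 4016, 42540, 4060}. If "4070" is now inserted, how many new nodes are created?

2

The longest prefix of "4070" already in the trie is "40" (length 2).
New nodes needed: |"4070"| − 2 = 4 − 2 = 2.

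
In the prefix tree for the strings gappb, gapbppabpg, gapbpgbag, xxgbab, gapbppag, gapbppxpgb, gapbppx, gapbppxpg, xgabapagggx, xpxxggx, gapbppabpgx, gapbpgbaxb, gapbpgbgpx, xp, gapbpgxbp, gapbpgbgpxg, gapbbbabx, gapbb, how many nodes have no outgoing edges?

A leaf is a node with no children — equivalently, the end of a word that is not a proper prefix of any other stored word.
Those words: "gapbbbabx", "gapbpgbag", "gapbpgbaxb", "gapbpgbgpxg", "gapbpgxbp", "gapbppabpgx", "gapbppag", "gapbppxpgb", "gappb", "xgabapagggx", "xpxxggx", "xxgbab"
Leaf count: 12

12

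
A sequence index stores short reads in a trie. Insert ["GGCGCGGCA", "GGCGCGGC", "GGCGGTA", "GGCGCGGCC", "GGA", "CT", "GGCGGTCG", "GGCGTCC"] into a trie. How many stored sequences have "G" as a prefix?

7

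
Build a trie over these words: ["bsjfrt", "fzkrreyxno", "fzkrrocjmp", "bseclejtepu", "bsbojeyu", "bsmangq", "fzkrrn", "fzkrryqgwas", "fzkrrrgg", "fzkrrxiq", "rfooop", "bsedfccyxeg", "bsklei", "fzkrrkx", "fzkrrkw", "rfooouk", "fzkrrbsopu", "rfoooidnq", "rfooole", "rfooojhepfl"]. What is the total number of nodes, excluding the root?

94

For each word, the new-node count is its length minus the longest prefix already in the trie:
  "bsjfrt" → 6 new (b, s, j, f, r, t)
  "fzkrreyxno" → 10 new (f, z, k, r, r, e, y, x, n, o)
  "fzkrrocjmp" → prefix "fzkrr" already present; 5 new (o, c, j, m, p)
  "bseclejtepu" → prefix "bs" already present; 9 new (e, c, l, e, j, t, e, p, u)
  "bsbojeyu" → prefix "bs" already present; 6 new (b, o, j, e, y, u)
  "bsmangq" → prefix "bs" already present; 5 new (m, a, n, g, q)
  "fzkrrn" → prefix "fzkrr" already present; 1 new (n)
  "fzkrryqgwas" → prefix "fzkrr" already present; 6 new (y, q, g, w, a, s)
  "fzkrrrgg" → prefix "fzkrr" already present; 3 new (r, g, g)
  "fzkrrxiq" → prefix "fzkrr" already present; 3 new (x, i, q)
  "rfooop" → 6 new (r, f, o, o, o, p)
  "bsedfccyxeg" → prefix "bse" already present; 8 new (d, f, c, c, y, x, e, g)
  "bsklei" → prefix "bs" already present; 4 new (k, l, e, i)
  "fzkrrkx" → prefix "fzkrr" already present; 2 new (k, x)
  "fzkrrkw" → prefix "fzkrrk" already present; 1 new (w)
  "rfooouk" → prefix "rfooo" already present; 2 new (u, k)
  "fzkrrbsopu" → prefix "fzkrr" already present; 5 new (b, s, o, p, u)
  "rfoooidnq" → prefix "rfooo" already present; 4 new (i, d, n, q)
  "rfooole" → prefix "rfooo" already present; 2 new (l, e)
  "rfooojhepfl" → prefix "rfooo" already present; 6 new (j, h, e, p, f, l)
Total nodes = 6 + 10 + 5 + 9 + 6 + 5 + 1 + 6 + 3 + 3 + 6 + 8 + 4 + 2 + 1 + 2 + 5 + 4 + 2 + 6 = 94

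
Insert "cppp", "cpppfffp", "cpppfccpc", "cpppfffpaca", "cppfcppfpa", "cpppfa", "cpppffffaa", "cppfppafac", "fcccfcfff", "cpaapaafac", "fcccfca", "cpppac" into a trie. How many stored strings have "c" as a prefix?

Walk to "c"; the words in its subtree are exactly those with that prefix.
Matches: "cpaapaafac", "cppfcppfpa", "cppfppafac", "cppp", "cpppac", "cpppfa", "cpppfccpc", "cpppffffaa", "cpppfffp", "cpppfffpaca"
Count: 10

10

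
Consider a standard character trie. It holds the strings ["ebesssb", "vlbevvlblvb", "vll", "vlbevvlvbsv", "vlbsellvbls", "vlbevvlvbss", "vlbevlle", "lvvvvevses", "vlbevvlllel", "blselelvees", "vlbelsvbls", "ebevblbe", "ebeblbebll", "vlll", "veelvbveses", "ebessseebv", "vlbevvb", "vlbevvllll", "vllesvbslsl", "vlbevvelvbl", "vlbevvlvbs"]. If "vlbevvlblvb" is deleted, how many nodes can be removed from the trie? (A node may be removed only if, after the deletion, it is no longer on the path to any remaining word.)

4

After clearing the end-marker at "vlbevvlblvb", prune upward until reaching a node still needed by another word.
The suffix "blvb" (4 nodes) is used only by "vlbevvlblvb"; the node for "vlbevvl" still has the child "v", so pruning stops there.
Nodes removed: 4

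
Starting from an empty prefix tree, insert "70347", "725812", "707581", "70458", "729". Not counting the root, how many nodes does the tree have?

18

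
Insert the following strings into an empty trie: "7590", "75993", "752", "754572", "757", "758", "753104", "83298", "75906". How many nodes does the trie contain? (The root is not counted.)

23

Insert word by word; a character creates a node only if that edge doesn't already exist:
  "7590" → 4 new (7, 5, 9, 0)
  "75993" → prefix "759" already present; 2 new (9, 3)
  "752" → prefix "75" already present; 1 new (2)
  "754572" → prefix "75" already present; 4 new (4, 5, 7, 2)
  "757" → prefix "75" already present; 1 new (7)
  "758" → prefix "75" already present; 1 new (8)
  "753104" → prefix "75" already present; 4 new (3, 1, 0, 4)
  "83298" → 5 new (8, 3, 2, 9, 8)
  "75906" → prefix "7590" already present; 1 new (6)
Total nodes = 4 + 2 + 1 + 4 + 1 + 1 + 4 + 5 + 1 = 23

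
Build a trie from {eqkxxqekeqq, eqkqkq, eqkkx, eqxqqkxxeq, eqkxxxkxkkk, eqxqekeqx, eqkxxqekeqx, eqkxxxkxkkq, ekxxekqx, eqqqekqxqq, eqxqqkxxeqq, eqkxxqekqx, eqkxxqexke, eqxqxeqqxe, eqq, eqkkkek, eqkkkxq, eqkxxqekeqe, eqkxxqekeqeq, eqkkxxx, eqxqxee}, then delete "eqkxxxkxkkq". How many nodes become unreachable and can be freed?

1

A node on "eqkxxxkxkkq"'s path can go only if nothing else ends at it or branches off below it.
The suffix "q" (1 node) is used only by "eqkxxxkxkkq"; the node for "eqkxxxkxkk" still has the child "k", so pruning stops there.
Nodes removed: 1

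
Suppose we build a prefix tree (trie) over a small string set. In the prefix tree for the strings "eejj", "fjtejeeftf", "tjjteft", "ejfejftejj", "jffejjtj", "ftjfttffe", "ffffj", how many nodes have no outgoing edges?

7

A leaf is a node with no children — equivalently, the end of a word that is not a proper prefix of any other stored word.
Those words: "eejj", "ejfejftejj", "ffffj", "fjtejeeftf", "ftjfttffe", "jffejjtj", "tjjteft"
Leaf count: 7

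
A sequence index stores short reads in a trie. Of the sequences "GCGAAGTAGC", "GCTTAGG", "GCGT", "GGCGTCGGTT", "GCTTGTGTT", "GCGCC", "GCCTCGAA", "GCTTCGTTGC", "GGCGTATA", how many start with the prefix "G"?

Traverse to the node for "G", then collect every word in that subtree.
Matches: "GCCTCGAA", "GCGAAGTAGC", "GCGCC", "GCGT", "GCTTAGG", "GCTTCGTTGC", "GCTTGTGTT", "GGCGTATA", "GGCGTCGGTT"
Count: 9

9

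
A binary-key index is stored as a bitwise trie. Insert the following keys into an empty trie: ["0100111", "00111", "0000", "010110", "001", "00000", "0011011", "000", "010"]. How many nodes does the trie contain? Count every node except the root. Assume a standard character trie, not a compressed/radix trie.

20

Trie structure (* marks end of a word):
(root)
└─ 0
   ├─ 0
   │  ├─ 0 *
   │  │  └─ 0 *
   │  │     └─ 0 *
   │  └─ 1 *
   │     └─ 1
   │        ├─ 0
   │        │  └─ 1
   │        │     └─ 1 *
   │        └─ 1 *
   └─ 1
      └─ 0 *
         ├─ 0
         │  └─ 1
         │     └─ 1
         │        └─ 1 *
         └─ 1
            └─ 1
               └─ 0 *
Counting every labelled node above: 20.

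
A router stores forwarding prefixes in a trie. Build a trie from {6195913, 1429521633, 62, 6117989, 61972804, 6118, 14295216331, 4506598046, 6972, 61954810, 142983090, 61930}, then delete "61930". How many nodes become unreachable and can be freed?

After clearing the end-marker at "61930", prune upward until reaching a node still needed by another word.
The suffix "30" (2 nodes) is used only by "61930"; the node for "619" still has the child "5", so pruning stops there.
Nodes removed: 2

2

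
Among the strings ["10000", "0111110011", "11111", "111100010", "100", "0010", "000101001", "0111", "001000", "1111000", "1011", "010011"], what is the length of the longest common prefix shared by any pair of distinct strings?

7

Equivalently: take the maximum, over all pairs, of their longest common prefix length.
e.g. "1111000" and "111100010" share the prefix "1111000" of length 7; no pair shares a longer one.
Longest shared-prefix length: 7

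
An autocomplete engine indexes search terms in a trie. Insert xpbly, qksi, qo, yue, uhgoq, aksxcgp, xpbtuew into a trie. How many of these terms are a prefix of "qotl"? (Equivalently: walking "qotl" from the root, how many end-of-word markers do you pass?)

1

Check each prefix of "qotl" against the stored set — each match is an end-marker on the path.
Prefixes of the query that are stored words: "qo"
Count: 1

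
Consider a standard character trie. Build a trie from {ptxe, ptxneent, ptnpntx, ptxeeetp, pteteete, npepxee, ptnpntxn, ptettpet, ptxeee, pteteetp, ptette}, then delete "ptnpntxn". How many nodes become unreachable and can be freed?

Walk "ptnpntxn" from the leaf back toward the root, removing each node that no remaining word uses.
The suffix "n" (1 node) is used only by "ptnpntxn"; "ptnpntx" is itself a stored word, so pruning stops there.
Nodes removed: 1

1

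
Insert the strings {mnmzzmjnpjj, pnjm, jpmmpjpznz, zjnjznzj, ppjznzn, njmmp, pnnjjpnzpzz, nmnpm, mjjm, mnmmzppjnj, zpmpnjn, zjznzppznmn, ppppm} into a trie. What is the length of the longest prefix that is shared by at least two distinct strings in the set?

Equivalently: take the maximum, over all pairs, of their longest common prefix length.
"mnmmzppjnj" and "mnmzzmjnpjj" agree on "mnm" (3 characters) before diverging; nothing deeper is shared.
Longest shared-prefix length: 3

3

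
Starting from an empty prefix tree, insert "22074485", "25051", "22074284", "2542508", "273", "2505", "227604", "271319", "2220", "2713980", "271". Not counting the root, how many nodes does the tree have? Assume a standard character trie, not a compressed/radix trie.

Trie structure (* marks end of a word):
(root)
└─ 2
   ├─ 2
   │  ├─ 0
   │  │  └─ 7
   │  │     └─ 4
   │  │        ├─ 2
   │  │        │  └─ 8
   │  │        │     └─ 4 *
   │  │        └─ 4
   │  │           └─ 8
   │  │              └─ 5 *
   │  ├─ 2
   │  │  └─ 0 *
   │  └─ 7
   │     └─ 6
   │        └─ 0
   │           └─ 4 *
   ├─ 5
   │  ├─ 0
   │  │  └─ 5 *
   │  │     └─ 1 *
   │  └─ 4
   │     └─ 2
   │        └─ 5
   │           └─ 0
   │              └─ 8 *
   └─ 7
      ├─ 1 *
      │  └─ 3
      │     ├─ 1
      │     │  └─ 9 *
      │     └─ 9
      │        └─ 8
      │           └─ 0 *
      └─ 3 *
Counting every labelled node above: 35.

35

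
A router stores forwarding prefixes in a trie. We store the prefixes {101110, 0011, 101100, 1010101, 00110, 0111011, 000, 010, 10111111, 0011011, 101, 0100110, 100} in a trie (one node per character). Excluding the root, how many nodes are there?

Trie structure (* marks end of a word):
(root)
├─ 0
│  ├─ 0
│  │  ├─ 0 *
│  │  └─ 1
│  │     └─ 1 *
│  │        └─ 0 *
│  │           └─ 1
│  │              └─ 1 *
│  └─ 1
│     ├─ 0 *
│     │  └─ 0
│     │     └─ 1
│     │        └─ 1
│     │           └─ 0 *
│     └─ 1
│        └─ 1
│           └─ 0
│              └─ 1
│                 └─ 1 *
└─ 1
   └─ 0
      ├─ 0 *
      └─ 1 *
         ├─ 0
         │  └─ 1
         │     └─ 0
         │        └─ 1 *
         └─ 1
            ├─ 0
            │  └─ 0 *
            └─ 1
               ├─ 0 *
               └─ 1
                  └─ 1
                     └─ 1 *
Counting every labelled node above: 35.

35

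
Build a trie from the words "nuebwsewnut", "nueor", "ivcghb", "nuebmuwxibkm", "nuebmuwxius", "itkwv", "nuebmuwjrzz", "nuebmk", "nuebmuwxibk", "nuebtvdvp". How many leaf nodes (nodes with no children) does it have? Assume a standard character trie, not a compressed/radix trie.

Leaves are exactly the stored words that no other stored word extends.
Those words: "itkwv", "ivcghb", "nuebmk", "nuebmuwjrzz", "nuebmuwxibkm", "nuebmuwxius", "nuebtvdvp", "nuebwsewnut", "nueor"
Leaf count: 9

9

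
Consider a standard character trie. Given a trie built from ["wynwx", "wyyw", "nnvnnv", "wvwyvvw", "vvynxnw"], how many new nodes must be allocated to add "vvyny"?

1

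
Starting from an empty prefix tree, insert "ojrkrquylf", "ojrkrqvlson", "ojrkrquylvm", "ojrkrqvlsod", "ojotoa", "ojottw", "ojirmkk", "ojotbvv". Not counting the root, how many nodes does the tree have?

Count nodes per top-level branch (shared prefixes stored once):
  'o'-branch (ojirmkk, ojotbvv, ojotoa, ojottw, ojrkrquylf, ojrkrquylvm, ojrkrqvlsod, ojrkrqvlson): 32 nodes
Sum: 32

32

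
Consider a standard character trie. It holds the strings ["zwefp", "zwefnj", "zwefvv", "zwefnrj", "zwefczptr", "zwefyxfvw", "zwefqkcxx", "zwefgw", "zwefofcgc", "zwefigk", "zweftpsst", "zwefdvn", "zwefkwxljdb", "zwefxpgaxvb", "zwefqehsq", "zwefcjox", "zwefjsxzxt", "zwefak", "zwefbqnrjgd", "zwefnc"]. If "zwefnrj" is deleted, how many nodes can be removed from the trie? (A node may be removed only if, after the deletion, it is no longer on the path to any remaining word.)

A node on "zwefnrj"'s path can go only if nothing else ends at it or branches off below it.
The suffix "rj" (2 nodes) is used only by "zwefnrj"; the node for "zwefn" still has the child "j", so pruning stops there.
Nodes removed: 2

2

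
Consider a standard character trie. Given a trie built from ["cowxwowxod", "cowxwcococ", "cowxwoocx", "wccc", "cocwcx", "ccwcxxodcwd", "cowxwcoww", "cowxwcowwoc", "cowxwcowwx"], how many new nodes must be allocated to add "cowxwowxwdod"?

4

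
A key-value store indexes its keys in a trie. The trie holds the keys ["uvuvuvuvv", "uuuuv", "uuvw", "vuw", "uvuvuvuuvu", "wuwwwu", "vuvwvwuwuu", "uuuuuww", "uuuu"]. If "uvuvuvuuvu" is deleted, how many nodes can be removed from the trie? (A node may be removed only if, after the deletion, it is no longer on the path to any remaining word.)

3

A node on "uvuvuvuuvu"'s path can go only if nothing else ends at it or branches off below it.
The suffix "uvu" (3 nodes) is used only by "uvuvuvuuvu"; the node for "uvuvuvu" still has the child "v", so pruning stops there.
Nodes removed: 3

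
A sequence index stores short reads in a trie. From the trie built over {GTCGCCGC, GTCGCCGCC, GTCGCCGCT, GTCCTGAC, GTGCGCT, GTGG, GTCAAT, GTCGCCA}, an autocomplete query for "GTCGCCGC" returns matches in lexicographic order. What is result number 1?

GTCGCCGC

Filter for "GTCGCCGC…" and sort: "GTCGCCGC", "GTCGCCGCC", "GTCGCCGCT"
The 1st is GTCGCCGC.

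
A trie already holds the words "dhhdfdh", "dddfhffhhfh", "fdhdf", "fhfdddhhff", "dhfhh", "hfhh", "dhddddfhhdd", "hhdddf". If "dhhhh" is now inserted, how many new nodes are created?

2

Walking "dhhhh" from the root, the first 3 characters ("dhh") follow existing edges; "h" is the first miss.
Each of the 2 remaining characters creates one node.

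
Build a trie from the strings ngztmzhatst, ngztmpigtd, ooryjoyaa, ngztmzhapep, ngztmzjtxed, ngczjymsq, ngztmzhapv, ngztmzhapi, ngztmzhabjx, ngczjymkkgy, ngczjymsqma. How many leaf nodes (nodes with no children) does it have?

10

A leaf is a node with no children — equivalently, the end of a word that is not a proper prefix of any other stored word.
Those words: "ngczjymkkgy", "ngczjymsqma", "ngztmpigtd", "ngztmzhabjx", "ngztmzhapep", "ngztmzhapi", "ngztmzhapv", "ngztmzhatst", "ngztmzjtxed", "ooryjoyaa"
Leaf count: 10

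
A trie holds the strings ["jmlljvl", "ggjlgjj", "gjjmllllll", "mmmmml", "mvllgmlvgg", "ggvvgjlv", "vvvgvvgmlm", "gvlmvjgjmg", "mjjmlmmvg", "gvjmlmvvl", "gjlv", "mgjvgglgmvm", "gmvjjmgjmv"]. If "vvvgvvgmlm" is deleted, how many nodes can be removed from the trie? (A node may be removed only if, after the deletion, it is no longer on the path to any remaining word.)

10

A node on "vvvgvvgmlm"'s path can go only if nothing else ends at it or branches off below it.
No other word shares any prefix with "vvvgvvgmlm", so all 10 of its nodes go.
Nodes removed: 10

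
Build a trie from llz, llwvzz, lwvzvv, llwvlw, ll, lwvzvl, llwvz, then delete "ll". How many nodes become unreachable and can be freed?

0

A node on "ll"'s path can go only if nothing else ends at it or branches off below it.
Every node on "ll" is still needed (e.g. by "llz"), so nothing is freed.
Nodes removed: 0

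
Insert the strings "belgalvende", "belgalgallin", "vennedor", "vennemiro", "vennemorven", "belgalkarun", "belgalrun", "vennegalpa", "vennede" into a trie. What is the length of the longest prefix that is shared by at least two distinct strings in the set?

Look for the deepest trie node that still has at least two words in its subtree.
e.g. "belgalgallin" and "belgalkarun" share the prefix "belgal" of length 6; no pair shares a longer one.
Longest shared-prefix length: 6

6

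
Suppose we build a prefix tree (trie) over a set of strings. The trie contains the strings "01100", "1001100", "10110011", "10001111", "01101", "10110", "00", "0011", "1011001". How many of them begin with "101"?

Filter for entries beginning with "101":
Words under "101": 10110, 1011001, 10110011
Count: 3

3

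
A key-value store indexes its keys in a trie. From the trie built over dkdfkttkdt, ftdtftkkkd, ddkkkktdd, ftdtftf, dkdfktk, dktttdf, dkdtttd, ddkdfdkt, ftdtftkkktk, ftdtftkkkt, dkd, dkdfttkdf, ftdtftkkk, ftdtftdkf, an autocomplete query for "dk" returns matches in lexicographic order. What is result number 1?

dkd

DFS of the "dk" subtree visits, in order: "dkd", "dkdfktk", "dkdfkttkdt", "dkdfttkdf", "dkdtttd", "dktttdf"
The 1st is dkd.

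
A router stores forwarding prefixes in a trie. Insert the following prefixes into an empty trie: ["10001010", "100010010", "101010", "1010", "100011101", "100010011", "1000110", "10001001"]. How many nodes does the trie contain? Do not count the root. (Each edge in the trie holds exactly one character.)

Count nodes per top-level branch (shared prefixes stored once):
  '1'-branch (10001001, 100010010, 100010011, 10001010, 1000110, 100011101, 1010, 101010): 21 nodes
Sum: 21

21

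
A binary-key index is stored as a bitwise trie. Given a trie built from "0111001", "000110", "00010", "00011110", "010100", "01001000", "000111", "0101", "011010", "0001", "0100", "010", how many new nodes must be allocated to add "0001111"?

0

Every character of "0001111" already lies on an existing path (it is a prefix of some stored word).
No new nodes are needed: 0.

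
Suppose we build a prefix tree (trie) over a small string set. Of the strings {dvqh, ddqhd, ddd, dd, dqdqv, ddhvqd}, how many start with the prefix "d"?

Filter for entries beginning with "d":
Words under "d": dd, ddd, ddhvqd, ddqhd, dqdqv, dvqh
Count: 6

6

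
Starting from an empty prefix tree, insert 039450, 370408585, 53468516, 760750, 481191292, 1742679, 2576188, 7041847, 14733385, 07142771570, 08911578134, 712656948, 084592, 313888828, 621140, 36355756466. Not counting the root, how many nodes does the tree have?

121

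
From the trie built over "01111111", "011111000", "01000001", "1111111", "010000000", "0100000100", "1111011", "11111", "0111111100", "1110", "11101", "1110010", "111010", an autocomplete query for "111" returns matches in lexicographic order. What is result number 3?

Words with prefix "111", in lexicographic order: "1110", "1110010", "11101", "111010", "1111011", "11111", "1111111"
Position 3: 11101

11101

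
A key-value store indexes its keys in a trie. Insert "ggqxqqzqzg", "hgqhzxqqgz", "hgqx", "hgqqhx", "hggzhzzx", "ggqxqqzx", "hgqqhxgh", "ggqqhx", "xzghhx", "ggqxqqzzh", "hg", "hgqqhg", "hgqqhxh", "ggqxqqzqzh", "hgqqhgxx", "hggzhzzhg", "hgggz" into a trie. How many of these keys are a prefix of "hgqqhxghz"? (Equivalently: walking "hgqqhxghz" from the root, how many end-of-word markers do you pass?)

3

Walk "hgqqhxghz" from the root; an end-of-word marker is hit whenever a stored word is a prefix of "hgqqhxghz".
Prefixes of the query that are stored words: "hg", "hgqqhx", "hgqqhxgh"
Count: 3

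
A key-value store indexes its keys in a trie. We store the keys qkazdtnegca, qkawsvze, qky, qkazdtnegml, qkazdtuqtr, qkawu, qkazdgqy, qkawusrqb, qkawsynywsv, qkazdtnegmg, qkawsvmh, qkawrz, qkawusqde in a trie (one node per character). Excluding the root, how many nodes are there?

45

Trace insertions, counting only characters that open a new branch:
  "qkazdtnegca" → 11 new (q, k, a, z, d, t, n, e, g, c, a)
  "qkawsvze" → prefix "qka" already present; 5 new (w, s, v, z, e)
  "qky" → prefix "qk" already present; 1 new (y)
  "qkazdtnegml" → prefix "qkazdtneg" already present; 2 new (m, l)
  "qkazdtuqtr" → prefix "qkazdt" already present; 4 new (u, q, t, r)
  "qkawu" → prefix "qkaw" already present; 1 new (u)
  "qkazdgqy" → prefix "qkazd" already present; 3 new (g, q, y)
  "qkawusrqb" → prefix "qkawu" already present; 4 new (s, r, q, b)
  "qkawsynywsv" → prefix "qkaws" already present; 6 new (y, n, y, w, s, v)
  "qkazdtnegmg" → prefix "qkazdtnegm" already present; 1 new (g)
  "qkawsvmh" → prefix "qkawsv" already present; 2 new (m, h)
  "qkawrz" → prefix "qkaw" already present; 2 new (r, z)
  "qkawusqde" → prefix "qkawus" already present; 3 new (q, d, e)
Total nodes = 11 + 5 + 1 + 2 + 4 + 1 + 3 + 4 + 6 + 1 + 2 + 2 + 3 = 45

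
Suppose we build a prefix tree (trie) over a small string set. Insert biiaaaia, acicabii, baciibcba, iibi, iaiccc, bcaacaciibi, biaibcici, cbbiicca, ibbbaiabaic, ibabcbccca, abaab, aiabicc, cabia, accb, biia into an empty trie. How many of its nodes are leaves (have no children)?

14

Leaves are exactly the stored words that no other stored word extends.
Those words: "abaab", "accb", "acicabii", "aiabicc", "baciibcba", "bcaacaciibi", "biaibcici", "biiaaaia", "cabia", "cbbiicca", "iaiccc", "ibabcbccca", "ibbbaiabaic", "iibi"
Leaf count: 14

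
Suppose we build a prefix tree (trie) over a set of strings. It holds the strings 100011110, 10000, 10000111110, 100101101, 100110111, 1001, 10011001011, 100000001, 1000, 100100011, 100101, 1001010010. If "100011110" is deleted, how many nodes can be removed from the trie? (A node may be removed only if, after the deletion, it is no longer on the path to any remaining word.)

5

Walk "100011110" from the leaf back toward the root, removing each node that no remaining word uses.
The suffix "11110" (5 nodes) is used only by "100011110"; the node for "1000" still has the child "0", so pruning stops there.
Nodes removed: 5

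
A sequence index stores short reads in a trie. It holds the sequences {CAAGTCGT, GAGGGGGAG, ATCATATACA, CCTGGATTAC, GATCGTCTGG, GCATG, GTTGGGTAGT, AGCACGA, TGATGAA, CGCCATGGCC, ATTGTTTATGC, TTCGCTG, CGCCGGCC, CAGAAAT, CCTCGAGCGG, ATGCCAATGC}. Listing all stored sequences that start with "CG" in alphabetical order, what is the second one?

CGCCGGCC

Words with prefix "CG", in lexicographic order: "CGCCATGGCC", "CGCCGGCC"
Position 2: CGCCGGCC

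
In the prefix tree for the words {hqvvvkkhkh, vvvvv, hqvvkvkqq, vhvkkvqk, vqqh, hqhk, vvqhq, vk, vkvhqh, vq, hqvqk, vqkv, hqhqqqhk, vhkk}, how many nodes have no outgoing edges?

Leaves are exactly the stored words that no other stored word extends.
Those words: "hqhk", "hqhqqqhk", "hqvqk", "hqvvkvkqq", "hqvvvkkhkh", "vhkk", "vhvkkvqk", "vkvhqh", "vqkv", "vqqh", "vvqhq", "vvvvv"
Leaf count: 12

12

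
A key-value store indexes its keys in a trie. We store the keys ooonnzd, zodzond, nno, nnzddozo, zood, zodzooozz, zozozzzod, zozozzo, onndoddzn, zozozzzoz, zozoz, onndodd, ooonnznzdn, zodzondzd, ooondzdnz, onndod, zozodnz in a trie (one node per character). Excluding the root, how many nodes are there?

Insert word by word; a character creates a node only if that edge doesn't already exist:
  "ooonnzd" → 7 new (o, o, o, n, n, z, d)
  "zodzond" → 7 new (z, o, d, z, o, n, d)
  "nno" → 3 new (n, n, o)
  "nnzddozo" → prefix "nn" already present; 6 new (z, d, d, o, z, o)
  "zood" → prefix "zo" already present; 2 new (o, d)
  "zodzooozz" → prefix "zodzo" already present; 4 new (o, o, z, z)
  "zozozzzod" → prefix "zo" already present; 7 new (z, o, z, z, z, o, d)
  "zozozzo" → prefix "zozozz" already present; 1 new (o)
  "onndoddzn" → prefix "o" already present; 8 new (n, n, d, o, d, d, z, n)
  "zozozzzoz" → prefix "zozozzzo" already present; 1 new (z)
  "zozoz" → prefix "zozoz" already present; 0 new (none)
  "onndodd" → prefix "onndodd" already present; 0 new (none)
  "ooonnznzdn" → prefix "ooonnz" already present; 4 new (n, z, d, n)
  "zodzondzd" → prefix "zodzond" already present; 2 new (z, d)
  "ooondzdnz" → prefix "ooon" already present; 5 new (d, z, d, n, z)
  "onndod" → prefix "onndod" already present; 0 new (none)
  "zozodnz" → prefix "zozo" already present; 3 new (d, n, z)
Total nodes = 7 + 7 + 3 + 6 + 2 + 4 + 7 + 1 + 8 + 1 + 0 + 0 + 4 + 2 + 5 + 0 + 3 = 60

60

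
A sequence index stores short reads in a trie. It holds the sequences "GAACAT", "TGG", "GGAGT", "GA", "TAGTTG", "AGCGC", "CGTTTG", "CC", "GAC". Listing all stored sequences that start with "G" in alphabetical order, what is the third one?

GAC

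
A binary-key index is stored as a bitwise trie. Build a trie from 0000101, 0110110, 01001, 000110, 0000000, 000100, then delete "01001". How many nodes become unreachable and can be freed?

3

A node on "01001"'s path can go only if nothing else ends at it or branches off below it.
The suffix "001" (3 nodes) is used only by "01001"; the node for "01" still has the child "1", so pruning stops there.
Nodes removed: 3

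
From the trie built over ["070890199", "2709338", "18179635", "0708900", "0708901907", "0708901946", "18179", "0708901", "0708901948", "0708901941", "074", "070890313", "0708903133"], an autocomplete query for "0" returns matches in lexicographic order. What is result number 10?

Words with prefix "0", in lexicographic order: "0708900", "0708901", "0708901907", "0708901941", "0708901946", "0708901948", "070890199", "070890313", "0708903133", "074"
The 10th is 074.

074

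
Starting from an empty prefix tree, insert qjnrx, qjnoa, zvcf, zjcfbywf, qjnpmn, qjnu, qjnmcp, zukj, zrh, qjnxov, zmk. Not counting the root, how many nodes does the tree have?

For each word, the new-node count is its length minus the longest prefix already in the trie:
  "qjnrx" → 5 new (q, j, n, r, x)
  "qjnoa" → prefix "qjn" already present; 2 new (o, a)
  "zvcf" → 4 new (z, v, c, f)
  "zjcfbywf" → prefix "z" already present; 7 new (j, c, f, b, y, w, f)
  "qjnpmn" → prefix "qjn" already present; 3 new (p, m, n)
  "qjnu" → prefix "qjn" already present; 1 new (u)
  "qjnmcp" → prefix "qjn" already present; 3 new (m, c, p)
  "zukj" → prefix "z" already present; 3 new (u, k, j)
  "zrh" → prefix "z" already present; 2 new (r, h)
  "qjnxov" → prefix "qjn" already present; 3 new (x, o, v)
  "zmk" → prefix "z" already present; 2 new (m, k)
Total nodes = 5 + 2 + 4 + 7 + 3 + 1 + 3 + 3 + 2 + 3 + 2 = 35

35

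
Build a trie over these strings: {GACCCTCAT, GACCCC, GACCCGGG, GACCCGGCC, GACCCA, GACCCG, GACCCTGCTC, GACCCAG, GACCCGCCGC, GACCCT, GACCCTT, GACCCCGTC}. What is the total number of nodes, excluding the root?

29

Count nodes per top-level branch (shared prefixes stored once):
  'G'-branch (GACCCA, GACCCAG, GACCCC, GACCCCGTC, GACCCG, GACCCGCCGC, GACCCGGCC, GACCCGGG, GACCCT, GACCCTCAT, GACCCTGCTC, GACCCTT): 29 nodes
Sum: 29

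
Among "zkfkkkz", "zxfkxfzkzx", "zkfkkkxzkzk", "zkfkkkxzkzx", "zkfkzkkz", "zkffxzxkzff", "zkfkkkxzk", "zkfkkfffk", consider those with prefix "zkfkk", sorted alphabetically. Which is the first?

zkfkkfffk

Filter for "zkfkk…" and sort: "zkfkkfffk", "zkfkkkxzk", "zkfkkkxzkzk", "zkfkkkxzkzx", "zkfkkkz"
The 1st is zkfkkfffk.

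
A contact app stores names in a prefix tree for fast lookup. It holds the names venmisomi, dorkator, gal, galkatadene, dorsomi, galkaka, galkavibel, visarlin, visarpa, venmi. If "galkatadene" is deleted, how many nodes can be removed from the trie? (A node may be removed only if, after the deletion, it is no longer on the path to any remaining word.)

Walk "galkatadene" from the leaf back toward the root, removing each node that no remaining word uses.
The suffix "tadene" (6 nodes) is used only by "galkatadene"; the node for "galka" still has the child "k", so pruning stops there.
Nodes removed: 6

6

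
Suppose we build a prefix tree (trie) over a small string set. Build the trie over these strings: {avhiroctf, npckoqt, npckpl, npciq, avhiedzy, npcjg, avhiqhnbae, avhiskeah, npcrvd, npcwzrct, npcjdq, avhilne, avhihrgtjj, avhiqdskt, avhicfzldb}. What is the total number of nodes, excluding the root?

For each word, the new-node count is its length minus the longest prefix already in the trie:
  "avhiroctf" → 9 new (a, v, h, i, r, o, c, t, f)
  "npckoqt" → 7 new (n, p, c, k, o, q, t)
  "npckpl" → prefix "npck" already present; 2 new (p, l)
  "npciq" → prefix "npc" already present; 2 new (i, q)
  "avhiedzy" → prefix "avhi" already present; 4 new (e, d, z, y)
  "npcjg" → prefix "npc" already present; 2 new (j, g)
  "avhiqhnbae" → prefix "avhi" already present; 6 new (q, h, n, b, a, e)
  "avhiskeah" → prefix "avhi" already present; 5 new (s, k, e, a, h)
  "npcrvd" → prefix "npc" already present; 3 new (r, v, d)
  "npcwzrct" → prefix "npc" already present; 5 new (w, z, r, c, t)
  "npcjdq" → prefix "npcj" already present; 2 new (d, q)
  "avhilne" → prefix "avhi" already present; 3 new (l, n, e)
  "avhihrgtjj" → prefix "avhi" already present; 6 new (h, r, g, t, j, j)
  "avhiqdskt" → prefix "avhiq" already present; 4 new (d, s, k, t)
  "avhicfzldb" → prefix "avhi" already present; 6 new (c, f, z, l, d, b)
Total nodes = 9 + 7 + 2 + 2 + 4 + 2 + 6 + 5 + 3 + 5 + 2 + 3 + 6 + 4 + 6 = 66

66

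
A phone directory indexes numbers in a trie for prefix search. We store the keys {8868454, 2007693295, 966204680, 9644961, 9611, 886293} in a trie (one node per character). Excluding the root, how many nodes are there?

36

Trace insertions, counting only characters that open a new branch:
  "8868454" → 7 new (8, 8, 6, 8, 4, 5, 4)
  "2007693295" → 10 new (2, 0, 0, 7, 6, 9, 3, 2, 9, 5)
  "966204680" → 9 new (9, 6, 6, 2, 0, 4, 6, 8, 0)
  "9644961" → prefix "96" already present; 5 new (4, 4, 9, 6, 1)
  "9611" → prefix "96" already present; 2 new (1, 1)
  "886293" → prefix "886" already present; 3 new (2, 9, 3)
Total nodes = 7 + 10 + 9 + 5 + 2 + 3 = 36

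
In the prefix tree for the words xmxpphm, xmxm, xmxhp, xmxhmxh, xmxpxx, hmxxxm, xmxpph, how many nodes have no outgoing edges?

6

Leaves are exactly the stored words that no other stored word extends.
Those words: "hmxxxm", "xmxhmxh", "xmxhp", "xmxm", "xmxpphm", "xmxpxx"
Leaf count: 6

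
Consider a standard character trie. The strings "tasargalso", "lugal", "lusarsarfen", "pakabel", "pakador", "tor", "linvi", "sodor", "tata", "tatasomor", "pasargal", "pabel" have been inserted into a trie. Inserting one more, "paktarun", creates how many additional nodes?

5

"pak" is already a path in the trie; the remaining "tarun" must be added.
New nodes needed: |"paktarun"| − 3 = 8 − 3 = 5.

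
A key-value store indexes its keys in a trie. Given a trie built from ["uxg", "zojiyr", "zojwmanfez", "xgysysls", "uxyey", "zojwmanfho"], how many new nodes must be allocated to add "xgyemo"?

3

"xgy" is already a path in the trie; the remaining "emo" must be added.
So 6 − 3 = 3 new nodes.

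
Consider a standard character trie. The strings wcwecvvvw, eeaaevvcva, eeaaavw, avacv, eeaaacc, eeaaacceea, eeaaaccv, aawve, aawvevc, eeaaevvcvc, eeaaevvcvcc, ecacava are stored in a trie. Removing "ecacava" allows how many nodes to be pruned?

Walk "ecacava" from the leaf back toward the root, removing each node that no remaining word uses.
The suffix "cacava" (6 nodes) is used only by "ecacava"; the node for "e" still has the child "e", so pruning stops there.
Nodes removed: 6

6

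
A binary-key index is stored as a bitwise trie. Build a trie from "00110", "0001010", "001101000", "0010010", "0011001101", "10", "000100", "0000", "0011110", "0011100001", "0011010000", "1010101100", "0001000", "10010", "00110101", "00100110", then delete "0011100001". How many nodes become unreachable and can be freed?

5

A node on "0011100001"'s path can go only if nothing else ends at it or branches off below it.
The suffix "00001" (5 nodes) is used only by "0011100001"; the node for "00111" still has the child "1", so pruning stops there.
Nodes removed: 5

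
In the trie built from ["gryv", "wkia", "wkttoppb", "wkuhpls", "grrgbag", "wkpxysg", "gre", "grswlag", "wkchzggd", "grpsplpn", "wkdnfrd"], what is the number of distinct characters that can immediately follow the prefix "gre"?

0

Walk "gre" from the root, arriving at one node.
No stored string extends past "gre".
That node has 0 child edges.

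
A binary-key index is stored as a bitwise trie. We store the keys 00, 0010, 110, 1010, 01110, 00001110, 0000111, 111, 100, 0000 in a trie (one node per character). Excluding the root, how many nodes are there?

22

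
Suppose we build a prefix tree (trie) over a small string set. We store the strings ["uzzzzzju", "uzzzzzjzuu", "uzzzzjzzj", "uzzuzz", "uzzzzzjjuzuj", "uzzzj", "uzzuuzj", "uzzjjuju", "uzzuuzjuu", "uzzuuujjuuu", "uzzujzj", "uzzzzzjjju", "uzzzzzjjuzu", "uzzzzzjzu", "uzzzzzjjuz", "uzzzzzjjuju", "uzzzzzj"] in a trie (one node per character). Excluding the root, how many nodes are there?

47

For each word, the new-node count is its length minus the longest prefix already in the trie:
  "uzzzzzju" → 8 new (u, z, z, z, z, z, j, u)
  "uzzzzzjzuu" → prefix "uzzzzzj" already present; 3 new (z, u, u)
  "uzzzzjzzj" → prefix "uzzzz" already present; 4 new (j, z, z, j)
  "uzzuzz" → prefix "uzz" already present; 3 new (u, z, z)
  "uzzzzzjjuzuj" → prefix "uzzzzzj" already present; 5 new (j, u, z, u, j)
  "uzzzj" → prefix "uzzz" already present; 1 new (j)
  "uzzuuzj" → prefix "uzzu" already present; 3 new (u, z, j)
  "uzzjjuju" → prefix "uzz" already present; 5 new (j, j, u, j, u)
  "uzzuuzjuu" → prefix "uzzuuzj" already present; 2 new (u, u)
  "uzzuuujjuuu" → prefix "uzzuu" already present; 6 new (u, j, j, u, u, u)
  "uzzujzj" → prefix "uzzu" already present; 3 new (j, z, j)
  "uzzzzzjjju" → prefix "uzzzzzjj" already present; 2 new (j, u)
  "uzzzzzjjuzu" → prefix "uzzzzzjjuzu" already present; 0 new (none)
  "uzzzzzjzu" → prefix "uzzzzzjzu" already present; 0 new (none)
  "uzzzzzjjuz" → prefix "uzzzzzjjuz" already present; 0 new (none)
  "uzzzzzjjuju" → prefix "uzzzzzjju" already present; 2 new (j, u)
  "uzzzzzj" → prefix "uzzzzzj" already present; 0 new (none)
Total nodes = 8 + 3 + 4 + 3 + 5 + 1 + 3 + 5 + 2 + 6 + 3 + 2 + 0 + 0 + 0 + 2 + 0 = 47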